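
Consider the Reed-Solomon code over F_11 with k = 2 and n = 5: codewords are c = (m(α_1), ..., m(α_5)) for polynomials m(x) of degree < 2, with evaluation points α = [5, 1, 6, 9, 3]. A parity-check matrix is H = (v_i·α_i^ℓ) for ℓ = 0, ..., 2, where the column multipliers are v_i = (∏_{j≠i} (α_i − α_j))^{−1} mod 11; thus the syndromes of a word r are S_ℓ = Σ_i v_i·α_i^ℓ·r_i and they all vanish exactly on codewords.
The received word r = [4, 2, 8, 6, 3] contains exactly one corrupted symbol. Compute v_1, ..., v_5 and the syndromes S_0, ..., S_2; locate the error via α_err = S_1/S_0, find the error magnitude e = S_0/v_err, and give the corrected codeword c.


S = (2, 1, 6), error at position 3, error magnitude e = 9, c = [4, 2, 10, 6, 3].

Step 1: column multipliers v_i = (∏_{j≠i}(α_i − α_j))^{−1} mod 11.
  i = 1 (α = 5): (5−1)(5−6)(5−9)(5−3) = 4·(−1)·(−4)·2 = 32 ≡ 10, so v_1 = 10^{−1} = 10 (mod 11).
  i = 2 (α = 1): (1−5)(1−6)(1−9)(1−3) = (−4)·(−5)·(−8)·(−2) = 320 ≡ 1, so v_2 = 1^{−1} = 1 (mod 11).
  i = 3 (α = 6): (6−5)(6−1)(6−9)(6−3) = 1·5·(−3)·3 = −45 ≡ 10, so v_3 = 10^{−1} = 10 (mod 11).
  i = 4 (α = 9): (9−5)(9−1)(9−6)(9−3) = 4·8·3·6 = 576 ≡ 4, so v_4 = 4^{−1} = 3 (mod 11).
  i = 5 (α = 3): (3−5)(3−1)(3−6)(3−9) = (−2)·2·(−3)·(−6) = −72 ≡ 5, so v_5 = 5^{−1} = 9 (mod 11).
  v = [10, 1, 10, 3, 9].
Step 2: syndromes of r = [4, 2, 8, 6, 3] (all sums mod 11).
  S_0 = Σ v_i r_i = 10·4 + 1·2 + 10·8 + 3·6 + 9·3 = 167 ≡ 2.
  S_1 = Σ v_i α_i r_i = 10·5·4 + 1·1·2 + 10·6·8 + 3·9·6 + 9·3·3 = 925 ≡ 1.
  α_i^2 mod 11 = [3, 1, 3, 4, 9].
  S_2 = Σ v_i α_i^2 r_i = 10·3·4 + 1·1·2 + 10·3·8 + 3·4·6 + 9·9·3 = 677 ≡ 6.
  S = (2, 1, 6) ≠ 0, so r is not a codeword (an error is present).
Step 3: locate the error. For a single error e at position i, S_ℓ = v_i·e·α_i^ℓ, so α_err = S_1/S_0.
  S_0^{−1} = 2^{−1} = 6 (mod 11), so α_err = 1·6 = 6 ≡ 6 = α_3. Error position i = 3.
  Consistency check: S_2/S_1 = 6·1 = 6 ≡ 6 = α_err ✓ (single-error assumption holds).
Step 4: error magnitude e = S_0/v_3 = S_0·∏_{j≠3}(α_3 − α_j) = 2·10 = 20 ≡ 9 (mod 11).
Step 5: correct position 3: c_3 = r_3 − e = 8 − 9 ≡ 10 (mod 11). Hence c = [4, 2, 10, 6, 3].
  Check: interpolating c through the α_i gives m(x) = 7 + 6·x (degree < 2) with m(α_i) = c_i for every i, so c is indeed a codeword.


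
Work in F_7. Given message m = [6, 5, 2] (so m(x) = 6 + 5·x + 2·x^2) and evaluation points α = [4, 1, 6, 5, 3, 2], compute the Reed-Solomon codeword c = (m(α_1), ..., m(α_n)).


c = [2, 6, 3, 4, 4, 3]

Message polynomial: m(x) = 6 + 5·x + 2·x^2 (mod 7).
For each evaluation point α_i, compute m(α_i) mod 7:
  α_1 = 4: Horner steps 2 → 6 → 2, so m(4) = 2.
  α_2 = 1: Horner steps 2 → 0 → 6, so m(1) = 6.
  α_3 = 6: Horner steps 2 → 3 → 3, so m(6) = 3.
  α_4 = 5: Horner steps 2 → 1 → 4, so m(5) = 4.
  α_5 = 3: Horner steps 2 → 4 → 4, so m(3) = 4.
  α_6 = 2: Horner steps 2 → 2 → 3, so m(2) = 3.
Codeword c = [2, 6, 3, 4, 4, 3] ∈ F_7^6.


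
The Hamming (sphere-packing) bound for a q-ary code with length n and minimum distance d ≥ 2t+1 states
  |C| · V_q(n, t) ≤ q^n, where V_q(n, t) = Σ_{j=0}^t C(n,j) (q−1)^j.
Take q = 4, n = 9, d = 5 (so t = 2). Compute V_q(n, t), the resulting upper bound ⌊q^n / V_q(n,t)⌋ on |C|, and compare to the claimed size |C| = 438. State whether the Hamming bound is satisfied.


V_q(n, t) = 352, q^n = 262144, Hamming bound = 744, |C| = 438 ≤ bound (satisfied).

Step 1: Compute V_q(n, t) = Σ_{j=0}^2 C(n, j) (q−1)^j.
  j = 0: C(9,0)·(3)^0 = 1·1 = 1.
  j = 1: C(9,1)·(3)^1 = 9·3 = 27.
  j = 2: C(9,2)·(3)^2 = 36·9 = 324.
  V_q(n, t) = 1 + 27 + 324 = 352.
Step 2: q^n = 4^9 = 262144.
Step 3: Hamming bound ⌊q^n / V_q(n,t)⌋ = ⌊262144/352⌋ = 744.
Step 4: Compare |C| = 438 to 744: satisfied.
The claimed |C| lies below the Hamming bound.


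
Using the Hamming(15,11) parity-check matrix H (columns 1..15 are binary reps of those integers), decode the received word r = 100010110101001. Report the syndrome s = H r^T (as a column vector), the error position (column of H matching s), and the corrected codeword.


s = (0, 0, 1, 0)^T, error position = 2, corrected codeword c = 110010110101001

Compute s = H r^T mod 2 one row at a time:
  s_1 = 1 + 0 + 1 + 0 + 1 + 0 + 0 + 1 = 4 ≡ 0 (mod 2).
  s_2 = 0 + 1 + 0 + 1 + 1 + 0 + 0 + 1 = 4 ≡ 0 (mod 2).
  s_3 = 0 + 0 + 0 + 1 + 1 + 0 + 0 + 1 = 3 ≡ 1 (mod 2).
  s_4 = 1 + 0 + 1 + 1 + 0 + 0 + 0 + 1 = 4 ≡ 0 (mod 2).
s = (0, 0, 1, 0)^T — this equals column 2 of H (binary 0010), so error is at position 2.
Correct: flip bit 2 of r = 100010110101001 to get c = 110010110101001.


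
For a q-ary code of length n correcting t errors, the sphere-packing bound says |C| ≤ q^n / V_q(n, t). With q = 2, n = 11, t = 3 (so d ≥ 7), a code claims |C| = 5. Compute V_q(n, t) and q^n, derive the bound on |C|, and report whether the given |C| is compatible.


V_q(n, t) = 232, q^n = 2048, Hamming bound = 8, |C| = 5 ≤ bound (satisfied).

Step 1: Compute V_q(n, t) = Σ_{j=0}^3 C(n, j) (q−1)^j.
  j = 0: C(11,0)·(1)^0 = 1·1 = 1.
  j = 1: C(11,1)·(1)^1 = 11·1 = 11.
  j = 2: C(11,2)·(1)^2 = 55·1 = 55.
  j = 3: C(11,3)·(1)^3 = 165·1 = 165.
  V_q(n, t) = 1 + 11 + 55 + 165 = 232.
Step 2: q^n = 2^11 = 2048.
Step 3: Hamming bound ⌊q^n / V_q(n,t)⌋ = ⌊2048/232⌋ = 8.
Step 4: Compare |C| = 5 to 8: satisfied.
The claimed |C| lies below the Hamming bound.


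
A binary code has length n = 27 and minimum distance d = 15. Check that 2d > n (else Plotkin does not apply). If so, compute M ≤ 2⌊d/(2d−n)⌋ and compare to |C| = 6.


Plotkin bound M ≤ 10; given |C| = 6 ≤ bound (satisfied).

Check applicability: 2d = 30, n = 27.
2d − n = 3 > 0, so Plotkin applies.
Compute d/(2d−n) = 15/3 ≈ 5.0000.
⌊d/(2d−n)⌋ = 5.
Plotkin bound: M ≤ 2·5 = 10.
Given |C| = 6, check: satisfied.
This |C| is below the Plotkin bound.


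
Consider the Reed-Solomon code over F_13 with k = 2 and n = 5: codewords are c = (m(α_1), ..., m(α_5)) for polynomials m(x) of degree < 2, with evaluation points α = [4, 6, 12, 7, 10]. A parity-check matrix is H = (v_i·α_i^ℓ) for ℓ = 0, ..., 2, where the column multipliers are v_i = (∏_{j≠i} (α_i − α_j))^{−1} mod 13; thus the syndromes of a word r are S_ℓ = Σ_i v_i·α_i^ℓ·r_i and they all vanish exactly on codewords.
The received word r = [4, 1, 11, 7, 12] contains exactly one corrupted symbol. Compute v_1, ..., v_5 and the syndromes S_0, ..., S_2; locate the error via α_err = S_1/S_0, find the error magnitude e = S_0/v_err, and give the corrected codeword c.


S = (1, 4, 3), error at position 1, error magnitude e = 2, c = [2, 1, 11, 7, 12].

Step 1: column multipliers v_i = (∏_{j≠i}(α_i − α_j))^{−1} mod 13.
  i = 1 (α = 4): (4−6)(4−12)(4−7)(4−10) = (−2)·(−8)·(−3)·(−6) = 288 ≡ 2, so v_1 = 2^{−1} = 7 (mod 13).
  i = 2 (α = 6): (6−4)(6−12)(6−7)(6−10) = 2·(−6)·(−1)·(−4) = −48 ≡ 4, so v_2 = 4^{−1} = 10 (mod 13).
  i = 3 (α = 12): (12−4)(12−6)(12−7)(12−10) = 8·6·5·2 = 480 ≡ 12, so v_3 = 12^{−1} = 12 (mod 13).
  i = 4 (α = 7): (7−4)(7−6)(7−12)(7−10) = 3·1·(−5)·(−3) = 45 ≡ 6, so v_4 = 6^{−1} = 11 (mod 13).
  i = 5 (α = 10): (10−4)(10−6)(10−12)(10−7) = 6·4·(−2)·3 = −144 ≡ 12, so v_5 = 12^{−1} = 12 (mod 13).
  v = [7, 10, 12, 11, 12].
Step 2: syndromes of r = [4, 1, 11, 7, 12] (all sums mod 13).
  S_0 = Σ v_i r_i = 7·4 + 10·1 + 12·11 + 11·7 + 12·12 = 391 ≡ 1.
  S_1 = Σ v_i α_i r_i = 7·4·4 + 10·6·1 + 12·12·11 + 11·7·7 + 12·10·12 = 3735 ≡ 4.
  α_i^2 mod 13 = [3, 10, 1, 10, 9].
  S_2 = Σ v_i α_i^2 r_i = 7·3·4 + 10·10·1 + 12·1·11 + 11·10·7 + 12·9·12 = 2382 ≡ 3.
  S = (1, 4, 3) ≠ 0, so r is not a codeword (an error is present).
Step 3: locate the error. For a single error e at position i, S_ℓ = v_i·e·α_i^ℓ, so α_err = S_1/S_0.
  S_0^{−1} = 1^{−1} = 1 (mod 13), so α_err = 4·1 = 4 ≡ 4 = α_1. Error position i = 1.
  Consistency check: S_2/S_1 = 3·10 = 30 ≡ 4 = α_err ✓ (single-error assumption holds).
Step 4: error magnitude e = S_0/v_1 = S_0·∏_{j≠1}(α_1 − α_j) = 1·2 = 2 ≡ 2 (mod 13).
Step 5: correct position 1: c_1 = r_1 − e = 4 − 2 ≡ 2 (mod 13). Hence c = [2, 1, 11, 7, 12].
  Check: interpolating c through the α_i gives m(x) = 4 + 6·x (degree < 2) with m(α_i) = c_i for every i, so c is indeed a codeword.


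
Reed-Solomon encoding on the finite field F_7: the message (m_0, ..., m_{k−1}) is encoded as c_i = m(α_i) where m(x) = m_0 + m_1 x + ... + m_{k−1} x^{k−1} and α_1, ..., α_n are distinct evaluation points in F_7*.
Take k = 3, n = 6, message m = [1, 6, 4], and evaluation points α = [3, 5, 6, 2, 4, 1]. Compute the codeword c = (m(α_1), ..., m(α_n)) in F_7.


c = [6, 5, 6, 1, 5, 4]

Message polynomial: m(x) = 1 + 6·x + 4·x^2 (mod 7).
For each evaluation point α_i, compute m(α_i) mod 7:
  α_1 = 3: Horner steps 4 → 4 → 6, so m(3) = 6.
  α_2 = 5: Horner steps 4 → 5 → 5, so m(5) = 5.
  α_3 = 6: Horner steps 4 → 2 → 6, so m(6) = 6.
  α_4 = 2: Horner steps 4 → 0 → 1, so m(2) = 1.
  α_5 = 4: Horner steps 4 → 1 → 5, so m(4) = 5.
  α_6 = 1: Horner steps 4 → 3 → 4, so m(1) = 4.
Codeword c = [6, 5, 6, 1, 5, 4] ∈ F_7^6.


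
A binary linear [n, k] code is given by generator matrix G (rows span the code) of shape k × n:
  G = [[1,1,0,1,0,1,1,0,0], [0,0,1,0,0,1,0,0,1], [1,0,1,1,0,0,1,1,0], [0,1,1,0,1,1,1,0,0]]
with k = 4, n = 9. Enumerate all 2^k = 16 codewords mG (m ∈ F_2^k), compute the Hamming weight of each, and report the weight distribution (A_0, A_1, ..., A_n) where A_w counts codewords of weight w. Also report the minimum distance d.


Weight distribution: A_0 = 1, A_3 = 3, A_4 = 3, A_5 = 4, A_6 = 4, A_7 = 1. Minimum distance d = 3.

Enumerate all 2^4 = 16 messages m ∈ F_2^4.
For each, compute codeword c = mG in F_2^9, then tally its weight.
  m = 0000 → c = 000000000, weight = 0.
  m = 1000 → c = 110101100, weight = 5.
  m = 0100 → c = 001001001, weight = 3.
  m = 1100 → c = 111100101, weight = 6.
  m = 0010 → c = 101100110, weight = 5.
  m = 1010 → c = 011001010, weight = 4.
  m = 0110 → c = 100101111, weight = 6.
  m = 1110 → c = 010000011, weight = 3.
  m = 0001 → c = 011011100, weight = 5.
  m = 1001 → c = 101110000, weight = 4.
  m = 0101 → c = 010010101, weight = 4.
  m = 1101 → c = 100111001, weight = 5.
  m = 0011 → c = 110111010, weight = 6.
  m = 1011 → c = 000010110, weight = 3.
  m = 0111 → c = 111110011, weight = 7.
  m = 1111 → c = 001011111, weight = 6.
Tally weights:
  weight 0: 1 codewords.
  weight 3: 3 codewords.
  weight 4: 3 codewords.
  weight 5: 4 codewords.
  weight 6: 4 codewords.
  weight 7: 1 codewords.
Minimum distance d = smallest w > 0 with A_w > 0 = 3.
Sanity: Σ A_w = 16 = 2^4 = 16 ✓.


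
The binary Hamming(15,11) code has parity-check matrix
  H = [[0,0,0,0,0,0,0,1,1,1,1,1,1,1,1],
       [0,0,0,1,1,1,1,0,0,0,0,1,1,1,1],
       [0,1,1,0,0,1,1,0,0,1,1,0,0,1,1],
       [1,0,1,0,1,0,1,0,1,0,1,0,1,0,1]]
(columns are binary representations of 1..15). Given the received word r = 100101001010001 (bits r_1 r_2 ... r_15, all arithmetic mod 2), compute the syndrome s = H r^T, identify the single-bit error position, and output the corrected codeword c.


s = (1, 1, 1, 0)^T, error position = 14, corrected codeword c = 100101001010011

Compute s = H r^T mod 2 one row at a time:
  s_1 = 0 + 1 + 0 + 1 + 0 + 0 + 0 + 1 = 3 ≡ 1 (mod 2).
  s_2 = 1 + 0 + 1 + 0 + 0 + 0 + 0 + 1 = 3 ≡ 1 (mod 2).
  s_3 = 0 + 0 + 1 + 0 + 0 + 1 + 0 + 1 = 3 ≡ 1 (mod 2).
  s_4 = 1 + 0 + 0 + 0 + 1 + 1 + 0 + 1 = 4 ≡ 0 (mod 2).
s = (1, 1, 1, 0)^T — this equals column 14 of H (binary 1110), so error is at position 14.
Correct: flip bit 14 of r = 100101001010001 to get c = 100101001010011.


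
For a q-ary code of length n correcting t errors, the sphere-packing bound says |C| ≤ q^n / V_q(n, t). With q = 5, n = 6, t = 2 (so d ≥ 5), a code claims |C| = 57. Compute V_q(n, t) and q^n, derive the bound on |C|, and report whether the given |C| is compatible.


V_q(n, t) = 265, q^n = 15625, Hamming bound = 58, |C| = 57 ≤ bound (satisfied).

Step 1: Compute V_q(n, t) = Σ_{j=0}^2 C(n, j) (q−1)^j.
  j = 0: C(6,0)·(4)^0 = 1·1 = 1.
  j = 1: C(6,1)·(4)^1 = 6·4 = 24.
  j = 2: C(6,2)·(4)^2 = 15·16 = 240.
  V_q(n, t) = 1 + 24 + 240 = 265.
Step 2: q^n = 5^6 = 15625.
Step 3: Hamming bound ⌊q^n / V_q(n,t)⌋ = ⌊15625/265⌋ = 58.
Step 4: Compare |C| = 57 to 58: satisfied.
The claimed |C| lies below the Hamming bound.


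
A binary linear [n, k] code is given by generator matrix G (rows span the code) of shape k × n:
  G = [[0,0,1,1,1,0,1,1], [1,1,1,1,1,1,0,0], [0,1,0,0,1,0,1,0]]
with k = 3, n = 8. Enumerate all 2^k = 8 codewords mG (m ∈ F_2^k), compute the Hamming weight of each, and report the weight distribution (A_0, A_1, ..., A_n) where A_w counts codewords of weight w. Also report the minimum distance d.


Weight distribution: A_0 = 1, A_3 = 1, A_4 = 2, A_5 = 3, A_6 = 1. Minimum distance d = 3.

Enumerate all 2^3 = 8 messages m ∈ F_2^3.
For each, compute codeword c = mG in F_2^8, then tally its weight.
  m = 000 → c = 00000000, weight = 0.
  m = 100 → c = 00111011, weight = 5.
  m = 010 → c = 11111100, weight = 6.
  m = 110 → c = 11000111, weight = 5.
  m = 001 → c = 01001010, weight = 3.
  m = 101 → c = 01110001, weight = 4.
  m = 011 → c = 10110110, weight = 5.
  m = 111 → c = 10001101, weight = 4.
Tally weights:
  weight 0: 1 codewords.
  weight 3: 1 codewords.
  weight 4: 2 codewords.
  weight 5: 3 codewords.
  weight 6: 1 codewords.
Minimum distance d = smallest w > 0 with A_w > 0 = 3.
Sanity: Σ A_w = 8 = 2^3 = 8 ✓.


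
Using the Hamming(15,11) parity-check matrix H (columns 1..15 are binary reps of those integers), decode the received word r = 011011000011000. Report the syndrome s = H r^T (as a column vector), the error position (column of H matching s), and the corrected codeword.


s = (0, 1, 0, 1)^T, error position = 5, corrected codeword c = 011001000011000

Compute s = H r^T mod 2 one row at a time:
  s_1 = 0 + 0 + 0 + 1 + 1 + 0 + 0 + 0 = 2 ≡ 0 (mod 2).
  s_2 = 0 + 1 + 1 + 0 + 1 + 0 + 0 + 0 = 3 ≡ 1 (mod 2).
  s_3 = 1 + 1 + 1 + 0 + 0 + 1 + 0 + 0 = 4 ≡ 0 (mod 2).
  s_4 = 0 + 1 + 1 + 0 + 0 + 1 + 0 + 0 = 3 ≡ 1 (mod 2).
s = (0, 1, 0, 1)^T — this equals column 5 of H (binary 0101), so error is at position 5.
Correct: flip bit 5 of r = 011011000011000 to get c = 011001000011000.


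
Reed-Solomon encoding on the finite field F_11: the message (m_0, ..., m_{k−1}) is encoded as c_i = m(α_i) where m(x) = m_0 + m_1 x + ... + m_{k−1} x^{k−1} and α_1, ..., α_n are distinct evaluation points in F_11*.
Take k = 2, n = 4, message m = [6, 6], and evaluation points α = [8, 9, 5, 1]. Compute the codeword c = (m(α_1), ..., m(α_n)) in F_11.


c = [10, 5, 3, 1]

Message polynomial: m(x) = 6 + 6·x (mod 11).
For each evaluation point α_i, compute m(α_i) mod 11:
  α_1 = 8: Horner steps 6 → 10, so m(8) = 10.
  α_2 = 9: Horner steps 6 → 5, so m(9) = 5.
  α_3 = 5: Horner steps 6 → 3, so m(5) = 3.
  α_4 = 1: Horner steps 6 → 1, so m(1) = 1.
Codeword c = [10, 5, 3, 1] ∈ F_11^4.


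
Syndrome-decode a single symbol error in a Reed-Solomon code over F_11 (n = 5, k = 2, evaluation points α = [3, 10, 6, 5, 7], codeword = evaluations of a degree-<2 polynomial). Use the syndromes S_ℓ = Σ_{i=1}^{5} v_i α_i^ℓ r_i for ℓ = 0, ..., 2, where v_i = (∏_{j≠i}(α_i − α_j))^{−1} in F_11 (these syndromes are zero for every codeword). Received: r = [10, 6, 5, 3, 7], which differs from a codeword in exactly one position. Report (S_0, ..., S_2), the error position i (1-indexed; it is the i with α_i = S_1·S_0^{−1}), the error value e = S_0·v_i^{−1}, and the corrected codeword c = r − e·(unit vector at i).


S = (2, 9, 2), error at position 2, error magnitude e = 4, c = [10, 2, 5, 3, 7].

Step 1: column multipliers v_i = (∏_{j≠i}(α_i − α_j))^{−1} mod 11.
  i = 1 (α = 3): (3−10)(3−6)(3−5)(3−7) = (−7)·(−3)·(−2)·(−4) = 168 ≡ 3, so v_1 = 3^{−1} = 4 (mod 11).
  i = 2 (α = 10): (10−3)(10−6)(10−5)(10−7) = 7·4·5·3 = 420 ≡ 2, so v_2 = 2^{−1} = 6 (mod 11).
  i = 3 (α = 6): (6−3)(6−10)(6−5)(6−7) = 3·(−4)·1·(−1) = 12 ≡ 1, so v_3 = 1^{−1} = 1 (mod 11).
  i = 4 (α = 5): (5−3)(5−10)(5−6)(5−7) = 2·(−5)·(−1)·(−2) = −20 ≡ 2, so v_4 = 2^{−1} = 6 (mod 11).
  i = 5 (α = 7): (7−3)(7−10)(7−6)(7−5) = 4·(−3)·1·2 = −24 ≡ 9, so v_5 = 9^{−1} = 5 (mod 11).
  v = [4, 6, 1, 6, 5].
Step 2: syndromes of r = [10, 6, 5, 3, 7] (all sums mod 11).
  S_0 = Σ v_i r_i = 4·10 + 6·6 + 1·5 + 6·3 + 5·7 = 134 ≡ 2.
  S_1 = Σ v_i α_i r_i = 4·3·10 + 6·10·6 + 1·6·5 + 6·5·3 + 5·7·7 = 845 ≡ 9.
  α_i^2 mod 11 = [9, 1, 3, 3, 5].
  S_2 = Σ v_i α_i^2 r_i = 4·9·10 + 6·1·6 + 1·3·5 + 6·3·3 + 5·5·7 = 640 ≡ 2.
  S = (2, 9, 2) ≠ 0, so r is not a codeword (an error is present).
Step 3: locate the error. For a single error e at position i, S_ℓ = v_i·e·α_i^ℓ, so α_err = S_1/S_0.
  S_0^{−1} = 2^{−1} = 6 (mod 11), so α_err = 9·6 = 54 ≡ 10 = α_2. Error position i = 2.
  Consistency check: S_2/S_1 = 2·5 = 10 ≡ 10 = α_err ✓ (single-error assumption holds).
Step 4: error magnitude e = S_0/v_2 = S_0·∏_{j≠2}(α_2 − α_j) = 2·2 = 4 ≡ 4 (mod 11).
Step 5: correct position 2: c_2 = r_2 − e = 6 − 4 ≡ 2 (mod 11). Hence c = [10, 2, 5, 3, 7].
  Check: interpolating c through the α_i gives m(x) = 4 + 2·x (degree < 2) with m(α_i) = c_i for every i, so c is indeed a codeword.


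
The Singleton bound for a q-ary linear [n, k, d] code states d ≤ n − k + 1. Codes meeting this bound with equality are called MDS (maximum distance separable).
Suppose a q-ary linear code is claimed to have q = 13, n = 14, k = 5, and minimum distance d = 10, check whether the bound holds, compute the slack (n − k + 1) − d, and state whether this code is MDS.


Singleton RHS = n − k + 1 = 10, slack = 0, bound satisfied, MDS.

Singleton bound: d ≤ n − k + 1.
Here n = 14, k = 5, so n − k + 1 = 10.
Given d = 10, check d ≤ 10: YES.
Slack = (n − k + 1) − d = 0.
The code is MDS (slack = 0).
Description: the claimed parameters are [14, 5, 10]_13; such a code would be MDS (meets Singleton bound).


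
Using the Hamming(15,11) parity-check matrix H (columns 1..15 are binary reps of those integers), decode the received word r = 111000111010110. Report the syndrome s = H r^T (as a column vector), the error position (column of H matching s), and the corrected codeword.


s = (1, 1, 1, 0)^T, error position = 14, corrected codeword c = 111000111010100

Compute s = H r^T mod 2 one row at a time:
  s_1 = 1 + 1 + 0 + 1 + 0 + 1 + 1 + 0 = 5 ≡ 1 (mod 2).
  s_2 = 0 + 0 + 0 + 1 + 0 + 1 + 1 + 0 = 3 ≡ 1 (mod 2).
  s_3 = 1 + 1 + 0 + 1 + 0 + 1 + 1 + 0 = 5 ≡ 1 (mod 2).
  s_4 = 1 + 1 + 0 + 1 + 1 + 1 + 1 + 0 = 6 ≡ 0 (mod 2).
s = (1, 1, 1, 0)^T — this equals column 14 of H (binary 1110), so error is at position 14.
Correct: flip bit 14 of r = 111000111010110 to get c = 111000111010100.


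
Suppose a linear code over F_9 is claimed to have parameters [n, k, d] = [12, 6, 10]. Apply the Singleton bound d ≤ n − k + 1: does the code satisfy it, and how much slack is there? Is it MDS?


Singleton RHS = n − k + 1 = 7, slack = -3, bound violated (no such code; not MDS).

Singleton bound: d ≤ n − k + 1.
Here n = 12, k = 6, so n − k + 1 = 7.
Given d = 10, check d ≤ 7: NO.
Slack = (n − k + 1) − d = -3.
The slack is negative: d = 10 exceeds n − k + 1 = 7 by 3, so the Singleton bound is violated and no linear [12, 6, 10]_9 code can exist. In particular it is not MDS (MDS requires d = n − k + 1 exactly).
Description: the claimed parameters are [12, 6, 10]_9; such a code would be impossible (violates the Singleton bound).


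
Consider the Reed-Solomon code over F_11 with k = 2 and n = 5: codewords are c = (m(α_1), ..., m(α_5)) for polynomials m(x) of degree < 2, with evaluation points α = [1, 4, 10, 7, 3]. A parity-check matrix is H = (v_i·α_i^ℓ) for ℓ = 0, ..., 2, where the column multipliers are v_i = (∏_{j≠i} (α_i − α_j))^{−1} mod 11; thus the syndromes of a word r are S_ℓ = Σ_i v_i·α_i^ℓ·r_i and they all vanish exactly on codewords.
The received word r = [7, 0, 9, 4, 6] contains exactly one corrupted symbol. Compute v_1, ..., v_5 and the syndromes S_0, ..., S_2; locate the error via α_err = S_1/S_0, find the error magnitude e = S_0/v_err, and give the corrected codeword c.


S = (1, 10, 1), error at position 3, error magnitude e = 1, c = [7, 0, 8, 4, 6].

Step 1: column multipliers v_i = (∏_{j≠i}(α_i − α_j))^{−1} mod 11.
  i = 1 (α = 1): (1−4)(1−10)(1−7)(1−3) = (−3)·(−9)·(−6)·(−2) = 324 ≡ 5, so v_1 = 5^{−1} = 9 (mod 11).
  i = 2 (α = 4): (4−1)(4−10)(4−7)(4−3) = 3·(−6)·(−3)·1 = 54 ≡ 10, so v_2 = 10^{−1} = 10 (mod 11).
  i = 3 (α = 10): (10−1)(10−4)(10−7)(10−3) = 9·6·3·7 = 1134 ≡ 1, so v_3 = 1^{−1} = 1 (mod 11).
  i = 4 (α = 7): (7−1)(7−4)(7−10)(7−3) = 6·3·(−3)·4 = −216 ≡ 4, so v_4 = 4^{−1} = 3 (mod 11).
  i = 5 (α = 3): (3−1)(3−4)(3−10)(3−7) = 2·(−1)·(−7)·(−4) = −56 ≡ 10, so v_5 = 10^{−1} = 10 (mod 11).
  v = [9, 10, 1, 3, 10].
Step 2: syndromes of r = [7, 0, 9, 4, 6] (all sums mod 11).
  S_0 = Σ v_i r_i = 9·7 + 10·0 + 1·9 + 3·4 + 10·6 = 144 ≡ 1.
  S_1 = Σ v_i α_i r_i = 9·1·7 + 10·4·0 + 1·10·9 + 3·7·4 + 10·3·6 = 417 ≡ 10.
  α_i^2 mod 11 = [1, 5, 1, 5, 9].
  S_2 = Σ v_i α_i^2 r_i = 9·1·7 + 10·5·0 + 1·1·9 + 3·5·4 + 10·9·6 = 672 ≡ 1.
  S = (1, 10, 1) ≠ 0, so r is not a codeword (an error is present).
Step 3: locate the error. For a single error e at position i, S_ℓ = v_i·e·α_i^ℓ, so α_err = S_1/S_0.
  S_0^{−1} = 1^{−1} = 1 (mod 11), so α_err = 10·1 = 10 ≡ 10 = α_3. Error position i = 3.
  Consistency check: S_2/S_1 = 1·10 = 10 ≡ 10 = α_err ✓ (single-error assumption holds).
Step 4: error magnitude e = S_0/v_3 = S_0·∏_{j≠3}(α_3 − α_j) = 1·1 = 1 ≡ 1 (mod 11).
Step 5: correct position 3: c_3 = r_3 − e = 9 − 1 ≡ 8 (mod 11). Hence c = [7, 0, 8, 4, 6].
  Check: interpolating c through the α_i gives m(x) = 2 + 5·x (degree < 2) with m(α_i) = c_i for every i, so c is indeed a codeword.


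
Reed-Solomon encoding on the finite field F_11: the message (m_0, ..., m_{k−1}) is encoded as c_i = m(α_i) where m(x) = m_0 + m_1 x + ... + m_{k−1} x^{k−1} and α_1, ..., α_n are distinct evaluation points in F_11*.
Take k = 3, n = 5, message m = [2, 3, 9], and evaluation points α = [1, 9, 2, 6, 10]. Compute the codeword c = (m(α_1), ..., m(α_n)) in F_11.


c = [3, 10, 0, 3, 8]

Message polynomial: m(x) = 2 + 3·x + 9·x^2 (mod 11).
For each evaluation point α_i, compute m(α_i) mod 11:
  α_1 = 1: Horner steps 9 → 1 → 3, so m(1) = 3.
  α_2 = 9: Horner steps 9 → 7 → 10, so m(9) = 10.
  α_3 = 2: Horner steps 9 → 10 → 0, so m(2) = 0.
  α_4 = 6: Horner steps 9 → 2 → 3, so m(6) = 3.
  α_5 = 10: Horner steps 9 → 5 → 8, so m(10) = 8.
Codeword c = [3, 10, 0, 3, 8] ∈ F_11^5.


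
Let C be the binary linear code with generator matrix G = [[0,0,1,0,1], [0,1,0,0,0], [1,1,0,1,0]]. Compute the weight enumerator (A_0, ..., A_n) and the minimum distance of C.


Weight distribution: A_0 = 1, A_1 = 1, A_2 = 2, A_3 = 2, A_4 = 1, A_5 = 1. Minimum distance d = 1.

Enumerate all 2^3 = 8 messages m ∈ F_2^3.
For each, compute codeword c = mG in F_2^5, then tally its weight.
  m = 000 → c = 00000, weight = 0.
  m = 100 → c = 00101, weight = 2.
  m = 010 → c = 01000, weight = 1.
  m = 110 → c = 01101, weight = 3.
  m = 001 → c = 11010, weight = 3.
  m = 101 → c = 11111, weight = 5.
  m = 011 → c = 10010, weight = 2.
  m = 111 → c = 10111, weight = 4.
Tally weights:
  weight 0: 1 codewords.
  weight 1: 1 codewords.
  weight 2: 2 codewords.
  weight 3: 2 codewords.
  weight 4: 1 codewords.
  weight 5: 1 codewords.
Minimum distance d = smallest w > 0 with A_w > 0 = 1.
Sanity: Σ A_w = 8 = 2^3 = 8 ✓.


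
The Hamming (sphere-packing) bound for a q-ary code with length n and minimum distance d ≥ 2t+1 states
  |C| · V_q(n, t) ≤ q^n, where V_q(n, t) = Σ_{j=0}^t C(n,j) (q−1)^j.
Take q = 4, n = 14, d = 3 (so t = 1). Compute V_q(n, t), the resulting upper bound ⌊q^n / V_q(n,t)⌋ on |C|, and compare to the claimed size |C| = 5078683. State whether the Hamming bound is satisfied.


V_q(n, t) = 43, q^n = 268435456, Hamming bound = 6242685, |C| = 5078683 ≤ bound (satisfied).

Step 1: Compute V_q(n, t) = Σ_{j=0}^1 C(n, j) (q−1)^j.
  j = 0: C(14,0)·(3)^0 = 1·1 = 1.
  j = 1: C(14,1)·(3)^1 = 14·3 = 42.
  V_q(n, t) = 1 + 42 = 43.
Step 2: q^n = 4^14 = 268435456.
Step 3: Hamming bound ⌊q^n / V_q(n,t)⌋ = ⌊268435456/43⌋ = 6242685.
Step 4: Compare |C| = 5078683 to 6242685: satisfied.
The claimed |C| lies below the Hamming bound.


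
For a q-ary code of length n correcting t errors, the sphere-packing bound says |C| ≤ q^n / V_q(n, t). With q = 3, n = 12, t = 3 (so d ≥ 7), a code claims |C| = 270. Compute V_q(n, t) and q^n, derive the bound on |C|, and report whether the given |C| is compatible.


V_q(n, t) = 2049, q^n = 531441, Hamming bound = 259, |C| = 270 > bound (violated).

Step 1: Compute V_q(n, t) = Σ_{j=0}^3 C(n, j) (q−1)^j.
  j = 0: C(12,0)·(2)^0 = 1·1 = 1.
  j = 1: C(12,1)·(2)^1 = 12·2 = 24.
  j = 2: C(12,2)·(2)^2 = 66·4 = 264.
  j = 3: C(12,3)·(2)^3 = 220·8 = 1760.
  V_q(n, t) = 1 + 24 + 264 + 1760 = 2049.
Step 2: q^n = 3^12 = 531441.
Step 3: Hamming bound ⌊q^n / V_q(n,t)⌋ = ⌊531441/2049⌋ = 259.
Step 4: Compare |C| = 270 to 259: violated.
The claimed |C| lies above the Hamming bound, so no 3-ary code of length 12 with d ≥ 7 can have 270 codewords.


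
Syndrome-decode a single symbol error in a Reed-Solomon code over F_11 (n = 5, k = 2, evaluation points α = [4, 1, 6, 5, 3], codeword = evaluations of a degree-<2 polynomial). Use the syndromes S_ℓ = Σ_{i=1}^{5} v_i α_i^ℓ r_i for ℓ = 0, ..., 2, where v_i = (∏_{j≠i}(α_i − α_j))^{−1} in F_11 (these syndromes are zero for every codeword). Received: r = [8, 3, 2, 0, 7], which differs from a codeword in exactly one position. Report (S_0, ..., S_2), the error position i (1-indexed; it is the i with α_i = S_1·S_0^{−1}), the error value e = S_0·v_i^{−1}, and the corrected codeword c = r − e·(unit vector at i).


S = (9, 3, 1), error at position 1, error magnitude e = 10, c = [9, 3, 2, 0, 7].

Step 1: column multipliers v_i = (∏_{j≠i}(α_i − α_j))^{−1} mod 11.
  i = 1 (α = 4): (4−1)(4−6)(4−5)(4−3) = 3·(−2)·(−1)·1 = 6 ≡ 6, so v_1 = 6^{−1} = 2 (mod 11).
  i = 2 (α = 1): (1−4)(1−6)(1−5)(1−3) = (−3)·(−5)·(−4)·(−2) = 120 ≡ 10, so v_2 = 10^{−1} = 10 (mod 11).
  i = 3 (α = 6): (6−4)(6−1)(6−5)(6−3) = 2·5·1·3 = 30 ≡ 8, so v_3 = 8^{−1} = 7 (mod 11).
  i = 4 (α = 5): (5−4)(5−1)(5−6)(5−3) = 1·4·(−1)·2 = −8 ≡ 3, so v_4 = 3^{−1} = 4 (mod 11).
  i = 5 (α = 3): (3−4)(3−1)(3−6)(3−5) = (−1)·2·(−3)·(−2) = −12 ≡ 10, so v_5 = 10^{−1} = 10 (mod 11).
  v = [2, 10, 7, 4, 10].
Step 2: syndromes of r = [8, 3, 2, 0, 7] (all sums mod 11).
  S_0 = Σ v_i r_i = 2·8 + 10·3 + 7·2 + 4·0 + 10·7 = 130 ≡ 9.
  S_1 = Σ v_i α_i r_i = 2·4·8 + 10·1·3 + 7·6·2 + 4·5·0 + 10·3·7 = 388 ≡ 3.
  α_i^2 mod 11 = [5, 1, 3, 3, 9].
  S_2 = Σ v_i α_i^2 r_i = 2·5·8 + 10·1·3 + 7·3·2 + 4·3·0 + 10·9·7 = 782 ≡ 1.
  S = (9, 3, 1) ≠ 0, so r is not a codeword (an error is present).
Step 3: locate the error. For a single error e at position i, S_ℓ = v_i·e·α_i^ℓ, so α_err = S_1/S_0.
  S_0^{−1} = 9^{−1} = 5 (mod 11), so α_err = 3·5 = 15 ≡ 4 = α_1. Error position i = 1.
  Consistency check: S_2/S_1 = 1·4 = 4 ≡ 4 = α_err ✓ (single-error assumption holds).
Step 4: error magnitude e = S_0/v_1 = S_0·∏_{j≠1}(α_1 − α_j) = 9·6 = 54 ≡ 10 (mod 11).
Step 5: correct position 1: c_1 = r_1 − e = 8 − 10 ≡ 9 (mod 11). Hence c = [9, 3, 2, 0, 7].
  Check: interpolating c through the α_i gives m(x) = 1 + 2·x (degree < 2) with m(α_i) = c_i for every i, so c is indeed a codeword.


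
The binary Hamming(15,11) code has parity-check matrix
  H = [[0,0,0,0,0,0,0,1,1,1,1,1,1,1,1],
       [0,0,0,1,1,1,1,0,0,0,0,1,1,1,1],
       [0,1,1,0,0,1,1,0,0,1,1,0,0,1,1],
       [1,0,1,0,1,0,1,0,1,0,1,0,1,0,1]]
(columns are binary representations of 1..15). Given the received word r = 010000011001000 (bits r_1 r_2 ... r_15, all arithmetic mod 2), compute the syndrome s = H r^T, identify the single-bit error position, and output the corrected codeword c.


s = (1, 1, 1, 1)^T, error position = 15, corrected codeword c = 010000011001001

Compute s = H r^T mod 2 one row at a time:
  s_1 = 1 + 1 + 0 + 0 + 1 + 0 + 0 + 0 = 3 ≡ 1 (mod 2).
  s_2 = 0 + 0 + 0 + 0 + 1 + 0 + 0 + 0 = 1 ≡ 1 (mod 2).
  s_3 = 1 + 0 + 0 + 0 + 0 + 0 + 0 + 0 = 1 ≡ 1 (mod 2).
  s_4 = 0 + 0 + 0 + 0 + 1 + 0 + 0 + 0 = 1 ≡ 1 (mod 2).
s = (1, 1, 1, 1)^T — this equals column 15 of H (binary 1111), so error is at position 15.
Correct: flip bit 15 of r = 010000011001000 to get c = 010000011001001.


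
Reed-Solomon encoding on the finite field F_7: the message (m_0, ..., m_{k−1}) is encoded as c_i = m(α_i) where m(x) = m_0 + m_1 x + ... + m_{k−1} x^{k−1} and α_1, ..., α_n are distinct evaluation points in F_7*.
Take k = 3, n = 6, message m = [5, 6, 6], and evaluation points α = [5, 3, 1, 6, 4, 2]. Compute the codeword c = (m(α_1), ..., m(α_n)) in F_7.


c = [3, 0, 3, 5, 6, 6]

Message polynomial: m(x) = 5 + 6·x + 6·x^2 (mod 7).
For each evaluation point α_i, compute m(α_i) mod 7:
  α_1 = 5: Horner steps 6 → 1 → 3, so m(5) = 3.
  α_2 = 3: Horner steps 6 → 3 → 0, so m(3) = 0.
  α_3 = 1: Horner steps 6 → 5 → 3, so m(1) = 3.
  α_4 = 6: Horner steps 6 → 0 → 5, so m(6) = 5.
  α_5 = 4: Horner steps 6 → 2 → 6, so m(4) = 6.
  α_6 = 2: Horner steps 6 → 4 → 6, so m(2) = 6.
Codeword c = [3, 0, 3, 5, 6, 6] ∈ F_7^6.


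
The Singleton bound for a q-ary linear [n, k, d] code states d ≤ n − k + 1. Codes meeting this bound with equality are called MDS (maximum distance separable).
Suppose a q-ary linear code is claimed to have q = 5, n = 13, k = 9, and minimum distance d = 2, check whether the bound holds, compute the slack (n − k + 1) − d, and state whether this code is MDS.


Singleton RHS = n − k + 1 = 5, slack = 3, bound satisfied, not MDS.

Singleton bound: d ≤ n − k + 1.
Here n = 13, k = 9, so n − k + 1 = 5.
Given d = 2, check d ≤ 5: YES.
Slack = (n − k + 1) − d = 3.
The code is NOT MDS (slack = 3 > 0).
Description: the claimed parameters are [13, 9, 2]_5; such a code would be non-MDS.


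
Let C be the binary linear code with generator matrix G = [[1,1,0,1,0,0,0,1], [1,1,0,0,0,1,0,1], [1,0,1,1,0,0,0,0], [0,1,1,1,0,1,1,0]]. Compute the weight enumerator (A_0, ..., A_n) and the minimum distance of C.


Weight distribution: A_0 = 1, A_2 = 2, A_3 = 4, A_4 = 5, A_5 = 4. Minimum distance d = 2.

Enumerate all 2^4 = 16 messages m ∈ F_2^4.
For each, compute codeword c = mG in F_2^8, then tally its weight.
  m = 0000 → c = 00000000, weight = 0.
  m = 1000 → c = 11010001, weight = 4.
  m = 0100 → c = 11000101, weight = 4.
  m = 1100 → c = 00010100, weight = 2.
  m = 0010 → c = 10110000, weight = 3.
  m = 1010 → c = 01100001, weight = 3.
  m = 0110 → c = 01110101, weight = 5.
  m = 1110 → c = 10100100, weight = 3.
  m = 0001 → c = 01110110, weight = 5.
  m = 1001 → c = 10100111, weight = 5.
  m = 0101 → c = 10110011, weight = 5.
  m = 1101 → c = 01100010, weight = 3.
  m = 0011 → c = 11000110, weight = 4.
  m = 1011 → c = 00010111, weight = 4.
  m = 0111 → c = 00000011, weight = 2.
  m = 1111 → c = 11010010, weight = 4.
Tally weights:
  weight 0: 1 codewords.
  weight 2: 2 codewords.
  weight 3: 4 codewords.
  weight 4: 5 codewords.
  weight 5: 4 codewords.
Minimum distance d = smallest w > 0 with A_w > 0 = 2.
Sanity: Σ A_w = 16 = 2^4 = 16 ✓.


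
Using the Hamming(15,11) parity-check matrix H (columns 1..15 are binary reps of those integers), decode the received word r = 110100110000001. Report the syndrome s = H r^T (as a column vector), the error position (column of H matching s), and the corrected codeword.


s = (0, 1, 1, 1)^T, error position = 7, corrected codeword c = 110100010000001

Compute s = H r^T mod 2 one row at a time:
  s_1 = 1 + 0 + 0 + 0 + 0 + 0 + 0 + 1 = 2 ≡ 0 (mod 2).
  s_2 = 1 + 0 + 0 + 1 + 0 + 0 + 0 + 1 = 3 ≡ 1 (mod 2).
  s_3 = 1 + 0 + 0 + 1 + 0 + 0 + 0 + 1 = 3 ≡ 1 (mod 2).
  s_4 = 1 + 0 + 0 + 1 + 0 + 0 + 0 + 1 = 3 ≡ 1 (mod 2).
s = (0, 1, 1, 1)^T — this equals column 7 of H (binary 0111), so error is at position 7.
Correct: flip bit 7 of r = 110100110000001 to get c = 110100010000001.


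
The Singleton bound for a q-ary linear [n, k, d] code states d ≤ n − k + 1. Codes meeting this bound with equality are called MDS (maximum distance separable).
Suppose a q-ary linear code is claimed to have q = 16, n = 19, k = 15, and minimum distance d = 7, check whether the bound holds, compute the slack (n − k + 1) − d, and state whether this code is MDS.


Singleton RHS = n − k + 1 = 5, slack = -2, bound violated (no such code; not MDS).

Singleton bound: d ≤ n − k + 1.
Here n = 19, k = 15, so n − k + 1 = 5.
Given d = 7, check d ≤ 5: NO.
Slack = (n − k + 1) − d = -2.
The slack is negative: d = 7 exceeds n − k + 1 = 5 by 2, so the Singleton bound is violated and no linear [19, 15, 7]_16 code can exist. In particular it is not MDS (MDS requires d = n − k + 1 exactly).
Description: the claimed parameters are [19, 15, 7]_16; such a code would be impossible (violates the Singleton bound).


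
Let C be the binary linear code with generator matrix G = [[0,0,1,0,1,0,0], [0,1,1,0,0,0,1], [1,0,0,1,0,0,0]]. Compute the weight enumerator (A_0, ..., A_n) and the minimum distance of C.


Weight distribution: A_0 = 1, A_2 = 2, A_3 = 2, A_4 = 1, A_5 = 2. Minimum distance d = 2.

Enumerate all 2^3 = 8 messages m ∈ F_2^3.
For each, compute codeword c = mG in F_2^7, then tally its weight.
  m = 000 → c = 0000000, weight = 0.
  m = 100 → c = 0010100, weight = 2.
  m = 010 → c = 0110001, weight = 3.
  m = 110 → c = 0100101, weight = 3.
  m = 001 → c = 1001000, weight = 2.
  m = 101 → c = 1011100, weight = 4.
  m = 011 → c = 1111001, weight = 5.
  m = 111 → c = 1101101, weight = 5.
Tally weights:
  weight 0: 1 codewords.
  weight 2: 2 codewords.
  weight 3: 2 codewords.
  weight 4: 1 codewords.
  weight 5: 2 codewords.
Minimum distance d = smallest w > 0 with A_w > 0 = 2.
Sanity: Σ A_w = 8 = 2^3 = 8 ✓.


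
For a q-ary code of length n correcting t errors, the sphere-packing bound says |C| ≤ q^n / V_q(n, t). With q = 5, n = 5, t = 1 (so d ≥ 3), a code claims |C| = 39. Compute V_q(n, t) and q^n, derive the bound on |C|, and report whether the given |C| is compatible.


V_q(n, t) = 21, q^n = 3125, Hamming bound = 148, |C| = 39 ≤ bound (satisfied).

Step 1: Compute V_q(n, t) = Σ_{j=0}^1 C(n, j) (q−1)^j.
  j = 0: C(5,0)·(4)^0 = 1·1 = 1.
  j = 1: C(5,1)·(4)^1 = 5·4 = 20.
  V_q(n, t) = 1 + 20 = 21.
Step 2: q^n = 5^5 = 3125.
Step 3: Hamming bound ⌊q^n / V_q(n,t)⌋ = ⌊3125/21⌋ = 148.
Step 4: Compare |C| = 39 to 148: satisfied.
The claimed |C| lies below the Hamming bound.


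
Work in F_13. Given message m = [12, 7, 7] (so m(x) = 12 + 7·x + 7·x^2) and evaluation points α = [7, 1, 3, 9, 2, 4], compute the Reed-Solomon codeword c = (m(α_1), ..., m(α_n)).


c = [1, 0, 5, 5, 2, 9]

Message polynomial: m(x) = 12 + 7·x + 7·x^2 (mod 13).
For each evaluation point α_i, compute m(α_i) mod 13:
  α_1 = 7: Horner steps 7 → 4 → 1, so m(7) = 1.
  α_2 = 1: Horner steps 7 → 1 → 0, so m(1) = 0.
  α_3 = 3: Horner steps 7 → 2 → 5, so m(3) = 5.
  α_4 = 9: Horner steps 7 → 5 → 5, so m(9) = 5.
  α_5 = 2: Horner steps 7 → 8 → 2, so m(2) = 2.
  α_6 = 4: Horner steps 7 → 9 → 9, so m(4) = 9.
Codeword c = [1, 0, 5, 5, 2, 9] ∈ F_13^6.


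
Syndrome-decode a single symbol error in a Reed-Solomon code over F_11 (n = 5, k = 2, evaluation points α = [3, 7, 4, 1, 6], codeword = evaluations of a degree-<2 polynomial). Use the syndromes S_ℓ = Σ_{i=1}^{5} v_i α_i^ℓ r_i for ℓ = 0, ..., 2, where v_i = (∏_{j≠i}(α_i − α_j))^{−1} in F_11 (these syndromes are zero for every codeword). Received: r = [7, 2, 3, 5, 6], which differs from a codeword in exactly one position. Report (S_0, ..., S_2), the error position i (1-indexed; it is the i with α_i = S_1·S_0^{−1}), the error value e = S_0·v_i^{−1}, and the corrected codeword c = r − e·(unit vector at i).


S = (3, 3, 3), error at position 4, error magnitude e = 1, c = [7, 2, 3, 4, 6].

Step 1: column multipliers v_i = (∏_{j≠i}(α_i − α_j))^{−1} mod 11.
  i = 1 (α = 3): (3−7)(3−4)(3−1)(3−6) = (−4)·(−1)·2·(−3) = −24 ≡ 9, so v_1 = 9^{−1} = 5 (mod 11).
  i = 2 (α = 7): (7−3)(7−4)(7−1)(7−6) = 4·3·6·1 = 72 ≡ 6, so v_2 = 6^{−1} = 2 (mod 11).
  i = 3 (α = 4): (4−3)(4−7)(4−1)(4−6) = 1·(−3)·3·(−2) = 18 ≡ 7, so v_3 = 7^{−1} = 8 (mod 11).
  i = 4 (α = 1): (1−3)(1−7)(1−4)(1−6) = (−2)·(−6)·(−3)·(−5) = 180 ≡ 4, so v_4 = 4^{−1} = 3 (mod 11).
  i = 5 (α = 6): (6−3)(6−7)(6−4)(6−1) = 3·(−1)·2·5 = −30 ≡ 3, so v_5 = 3^{−1} = 4 (mod 11).
  v = [5, 2, 8, 3, 4].
Step 2: syndromes of r = [7, 2, 3, 5, 6] (all sums mod 11).
  S_0 = Σ v_i r_i = 5·7 + 2·2 + 8·3 + 3·5 + 4·6 = 102 ≡ 3.
  S_1 = Σ v_i α_i r_i = 5·3·7 + 2·7·2 + 8·4·3 + 3·1·5 + 4·6·6 = 388 ≡ 3.
  α_i^2 mod 11 = [9, 5, 5, 1, 3].
  S_2 = Σ v_i α_i^2 r_i = 5·9·7 + 2·5·2 + 8·5·3 + 3·1·5 + 4·3·6 = 542 ≡ 3.
  S = (3, 3, 3) ≠ 0, so r is not a codeword (an error is present).
Step 3: locate the error. For a single error e at position i, S_ℓ = v_i·e·α_i^ℓ, so α_err = S_1/S_0.
  S_0^{−1} = 3^{−1} = 4 (mod 11), so α_err = 3·4 = 12 ≡ 1 = α_4. Error position i = 4.
  Consistency check: S_2/S_1 = 3·4 = 12 ≡ 1 = α_err ✓ (single-error assumption holds).
Step 4: error magnitude e = S_0/v_4 = S_0·∏_{j≠4}(α_4 − α_j) = 3·4 = 12 ≡ 1 (mod 11).
Step 5: correct position 4: c_4 = r_4 − e = 5 − 1 ≡ 4 (mod 11). Hence c = [7, 2, 3, 4, 6].
  Check: interpolating c through the α_i gives m(x) = 8 + 7·x (degree < 2) with m(α_i) = c_i for every i, so c is indeed a codeword.


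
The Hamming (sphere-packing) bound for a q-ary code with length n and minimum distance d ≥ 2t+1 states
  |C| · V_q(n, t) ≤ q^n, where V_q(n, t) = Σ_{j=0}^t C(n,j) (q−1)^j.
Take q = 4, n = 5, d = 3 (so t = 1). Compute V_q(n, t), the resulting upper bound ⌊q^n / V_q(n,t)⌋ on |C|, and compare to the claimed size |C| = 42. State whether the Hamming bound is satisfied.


V_q(n, t) = 16, q^n = 1024, Hamming bound = 64, |C| = 42 ≤ bound (satisfied).

Step 1: Compute V_q(n, t) = Σ_{j=0}^1 C(n, j) (q−1)^j.
  j = 0: C(5,0)·(3)^0 = 1·1 = 1.
  j = 1: C(5,1)·(3)^1 = 5·3 = 15.
  V_q(n, t) = 1 + 15 = 16.
Step 2: q^n = 4^5 = 1024.
Step 3: Hamming bound ⌊q^n / V_q(n,t)⌋ = ⌊1024/16⌋ = 64.
Step 4: Compare |C| = 42 to 64: satisfied.
The claimed |C| lies below the Hamming bound.


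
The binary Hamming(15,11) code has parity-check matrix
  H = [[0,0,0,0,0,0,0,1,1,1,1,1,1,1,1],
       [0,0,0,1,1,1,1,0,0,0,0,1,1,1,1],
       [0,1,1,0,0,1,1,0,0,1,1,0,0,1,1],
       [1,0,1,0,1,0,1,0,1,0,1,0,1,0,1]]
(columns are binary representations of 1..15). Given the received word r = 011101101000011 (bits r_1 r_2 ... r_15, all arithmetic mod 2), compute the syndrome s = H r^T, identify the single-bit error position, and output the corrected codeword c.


s = (1, 1, 0, 0)^T, error position = 12, corrected codeword c = 011101101001011

Compute s = H r^T mod 2 one row at a time:
  s_1 = 0 + 1 + 0 + 0 + 0 + 0 + 1 + 1 = 3 ≡ 1 (mod 2).
  s_2 = 1 + 0 + 1 + 1 + 0 + 0 + 1 + 1 = 5 ≡ 1 (mod 2).
  s_3 = 1 + 1 + 1 + 1 + 0 + 0 + 1 + 1 = 6 ≡ 0 (mod 2).
  s_4 = 0 + 1 + 0 + 1 + 1 + 0 + 0 + 1 = 4 ≡ 0 (mod 2).
s = (1, 1, 0, 0)^T — this equals column 12 of H (binary 1100), so error is at position 12.
Correct: flip bit 12 of r = 011101101000011 to get c = 011101101001011.
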